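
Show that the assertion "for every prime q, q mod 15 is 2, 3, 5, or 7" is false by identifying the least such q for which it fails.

Check each prime q in order until the claim fails.
For q = 2, 3, 5, 7 the conclusion holds.
q = 11: 11 mod 15 = 11 — not in {2, 3, 5, 7}.
Thus q = 11 disproves the claim, and no smaller q works.

q = 11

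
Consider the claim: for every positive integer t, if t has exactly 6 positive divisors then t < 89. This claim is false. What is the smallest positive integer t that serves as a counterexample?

t = 92

For t = 12, 18, 20, 28, …, 68, 75, 76 the conclusion holds.
t = 92: τ(92) = 6; 92 ≥ 89.
So t = 92 is the smallest counterexample.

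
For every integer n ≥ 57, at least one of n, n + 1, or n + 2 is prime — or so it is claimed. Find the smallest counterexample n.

We need the least integer n ≥ 57 for which n, n + 1, n + 2 are all composite.
n = 57: 59 is prime.
n = 58: 59 is prime.
n = 59: 59 is prime.
n = 60: 61 is prime.
n = 61: 61 is prime.
n = 62: 62 = 2 × 31; 63 = 3 × 21; 64 = 2 × 32 — all composite.

n = 62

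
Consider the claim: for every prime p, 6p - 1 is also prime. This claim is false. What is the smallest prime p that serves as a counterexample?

p = 11

Check each prime p in order until 6p - 1 is not prime.
For p = 2, 3, 5, 7 the conclusion holds.
p = 11: 6p - 1 = 65 = 5 × 13, not prime.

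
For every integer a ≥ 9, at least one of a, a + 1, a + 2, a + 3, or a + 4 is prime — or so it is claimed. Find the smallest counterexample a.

We need the least integer a ≥ 9 for which a, a + 1, a + 2, a + 3, a + 4 are all composite.
The first 15 eligible values, up to a = 23, all satisfy the conclusion.
a = 24: 24 = 2 × 12; 25 = 5 × 5; 26 = 2 × 13; 27 = 3 × 9; 28 = 2 × 14 — all composite.
So a = 24 is the smallest counterexample.

a = 24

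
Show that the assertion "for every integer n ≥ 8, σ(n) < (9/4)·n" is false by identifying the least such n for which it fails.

n = 12

We need the least integer n ≥ 8 for which the claim fails.
For n = 8, 9, 10, 11 the conclusion holds.
n = 12: σ(12) = 28; 28 ≥ 27.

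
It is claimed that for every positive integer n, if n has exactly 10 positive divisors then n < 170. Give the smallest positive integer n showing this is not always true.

n = 176

We need the least positive integer n for which n has exactly 10 positive divisors but the claim fails.
For n = 48, 80, 112, 162 the conclusion holds.
n = 176: τ(176) = 10; 176 ≥ 170.
Hence n = 176 is a counterexample.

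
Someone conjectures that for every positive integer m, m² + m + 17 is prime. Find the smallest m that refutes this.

For m = 1, 2, 3, 4, …, 13, 14, 15 the conclusion holds.
m = 16: m² + m + 17 = 289 = 17 × 17, composite.
Thus m = 16 disproves the claim, and no smaller m works.

m = 16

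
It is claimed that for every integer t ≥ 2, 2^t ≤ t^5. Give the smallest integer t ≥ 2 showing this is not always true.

A counterexample is any integer t ≥ 2 such that 2^t > t^5; we check each in order.
For t = 2, 3, 4, 5, …, 20, 21, 22 the conclusion holds.
t = 23: 2^t = 8388608 and t^5 = 6436343, so 8388608 > 6436343.
Thus t = 23 disproves the claim, and no smaller t works.

t = 23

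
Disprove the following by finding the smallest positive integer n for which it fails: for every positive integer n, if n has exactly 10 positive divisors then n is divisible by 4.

n = 162

A counterexample is any positive integer n such that n has exactly 10 positive divisors but n is not divisible by 4; we check each in order.
For n = 48, 80, 112 the conclusion holds.
n = 162: τ(162) = 10; 162 mod 4 = 2.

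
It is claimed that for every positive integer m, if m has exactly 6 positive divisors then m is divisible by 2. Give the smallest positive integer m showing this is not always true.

Check each positive integer m in order until m has exactly 6 positive divisors but m is not divisible by 2.
m = 12: τ(12) = 6; 12 mod 2 = 0.
m = 18: τ(18) = 6; 18 mod 2 = 0.
m = 20: τ(20) = 6; 20 mod 2 = 0.
m = 28: τ(28) = 6; 28 mod 2 = 0.
m = 32: τ(32) = 6; 32 mod 2 = 0.
m = 44: τ(44) = 6; 44 mod 2 = 0.
m = 45: τ(45) = 6; 45 mod 2 = 1.

m = 45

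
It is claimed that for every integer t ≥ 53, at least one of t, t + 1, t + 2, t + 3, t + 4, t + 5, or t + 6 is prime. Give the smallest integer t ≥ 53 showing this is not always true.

We need the least integer t ≥ 53 for which t, t + 1, t + 2, t + 3, t + 4, t + 5, t + 6 are all composite.
For t = 53, 54, 55, 56, …, 87, 88, 89 the conclusion holds.
t = 90: 90 = 2 × 45; 91 = 7 × 13; 92 = 2 × 46; 93 = 3 × 31; 94 = 2 × 47; 95 = 5 × 19; 96 = 2 × 48 — all composite.

t = 90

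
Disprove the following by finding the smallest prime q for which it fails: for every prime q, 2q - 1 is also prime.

Check each prime q in order until 2q - 1 is not prime.
q = 2: 2q - 1 = 3, prime.
q = 3: 2q - 1 = 5, prime.
q = 5: 2q - 1 = 9 = 3 × 3, not prime.

q = 5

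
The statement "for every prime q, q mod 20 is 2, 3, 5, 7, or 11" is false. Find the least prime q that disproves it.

For q = 2, 3, 5, 7, 11 the conclusion holds.
q = 13: 13 mod 20 = 13 — not in {2, 3, 5, 7, 11}.

q = 13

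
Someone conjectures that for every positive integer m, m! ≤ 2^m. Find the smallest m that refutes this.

m = 4

A counterexample is any positive integer m such that m! > 2^m; we check each in order.
m = 1: m! = 1 and 2^m = 2, so 1 ≤ 2.
m = 2: m! = 2 and 2^m = 4, so 2 ≤ 4.
m = 3: m! = 6 and 2^m = 8, so 6 ≤ 8.
m = 4: m! = 24 and 2^m = 16, so 24 > 16.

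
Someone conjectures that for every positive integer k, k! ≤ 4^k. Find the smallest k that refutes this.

k = 9

Check each positive integer k in order until k! > 4^k.
For k = 1, 2, 3, 4, 5, 6, 7, 8 the conclusion holds.
k = 9: k! = 362880 and 4^k = 262144, so 362880 > 262144.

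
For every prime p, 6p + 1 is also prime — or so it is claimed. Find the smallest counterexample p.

The first 7 eligible values, up to p = 17, all satisfy the conclusion.
p = 19: 6p + 1 = 115 = 5 × 23, not prime.

p = 19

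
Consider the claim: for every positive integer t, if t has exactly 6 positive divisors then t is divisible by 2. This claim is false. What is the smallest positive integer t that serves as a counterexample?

A counterexample is any positive integer t such that t has exactly 6 positive divisors but t is not divisible by 2; we check each in order.
t = 12: τ(12) = 6; 12 mod 2 = 0.
t = 18: τ(18) = 6; 18 mod 2 = 0.
t = 20: τ(20) = 6; 20 mod 2 = 0.
t = 28: τ(28) = 6; 28 mod 2 = 0.
t = 32: τ(32) = 6; 32 mod 2 = 0.
t = 44: τ(44) = 6; 44 mod 2 = 0.
t = 45: τ(45) = 6; 45 mod 2 = 1.

t = 45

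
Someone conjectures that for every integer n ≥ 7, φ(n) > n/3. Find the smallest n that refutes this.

n = 12

Check each integer n ≥ 7 in order until the claim fails.
n = 7: φ(7) = 6 and 7/3 = 7/3, so φ(7) > 7/3.
n = 8: φ(8) = 4 and 8/3 = 8/3, so φ(8) > 8/3.
n = 9: φ(9) = 6 and 9/3 = 3, so φ(9) > 9/3.
n = 10: φ(10) = 4 and 10/3 = 10/3, so φ(10) > 10/3.
n = 11: φ(11) = 10 and 11/3 = 11/3, so φ(11) > 11/3.
n = 12: φ(12) = 4 and 12/3 = 4, so φ(12) ≤ 12/3.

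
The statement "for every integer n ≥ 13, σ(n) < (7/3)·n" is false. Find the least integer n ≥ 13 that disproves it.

We need the least integer n ≥ 13 for which the claim fails.
The first 11 eligible values, up to n = 23, all satisfy the conclusion.
n = 24: σ(24) = 60; 60 ≥ 56.

n = 24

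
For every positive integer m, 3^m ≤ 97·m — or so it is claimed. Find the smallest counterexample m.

We need the least positive integer m for which 3^m > 97·m.
m = 1: 3^m = 3 and 97·m = 97, so 3 ≤ 97.
m = 2: 3^m = 9 and 97·m = 194, so 9 ≤ 194.
m = 3: 3^m = 27 and 97·m = 291, so 27 ≤ 291.
m = 4: 3^m = 81 and 97·m = 388, so 81 ≤ 388.
m = 5: 3^m = 243 and 97·m = 485, so 243 ≤ 485.
m = 6: 3^m = 729 and 97·m = 582, so 729 > 582.
Hence m = 6 is a counterexample.

m = 6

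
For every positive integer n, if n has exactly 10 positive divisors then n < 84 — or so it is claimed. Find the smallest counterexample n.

A counterexample is any positive integer n such that n has exactly 10 positive divisors but the claim fails; we check each in order.
For n = 48, 80 the conclusion holds.
n = 112: τ(112) = 10; 112 ≥ 84.
So n = 112 is the smallest counterexample.

n = 112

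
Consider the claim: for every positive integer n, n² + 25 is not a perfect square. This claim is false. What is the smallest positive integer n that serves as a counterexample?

For n = 1, 2, 3, 4, …, 9, 10, 11 the conclusion holds.
n = 12: 12² + 25 = 169 = 13², a perfect square.
Hence n = 12 is a counterexample.

n = 12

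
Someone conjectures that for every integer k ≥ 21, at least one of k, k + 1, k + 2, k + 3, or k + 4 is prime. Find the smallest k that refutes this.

k = 24

We need the least integer k ≥ 21 for which k, k + 1, k + 2, k + 3, k + 4 are all composite.
k = 21: 23 is prime.
k = 22: 23 is prime.
k = 23: 23 is prime.
k = 24: 24 = 2 × 12; 25 = 5 × 5; 26 = 2 × 13; 27 = 3 × 9; 28 = 2 × 14 — all composite.
Hence k = 24 is a counterexample.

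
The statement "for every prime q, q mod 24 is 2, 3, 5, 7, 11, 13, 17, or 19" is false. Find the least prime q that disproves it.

A counterexample is any prime q such that the claim fails; we check each in order.
For q = 2, 3, 5, 7, 11, 13, 17, 19 the conclusion holds.
q = 23: 23 mod 24 = 23 — not in {2, 3, 5, 7, 11, 13, 17, 19}.
So q = 23 is the smallest counterexample.

q = 23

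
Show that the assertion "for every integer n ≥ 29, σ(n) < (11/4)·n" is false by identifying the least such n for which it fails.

Check each integer n ≥ 29 in order until the claim fails.
The first 31 eligible values, up to n = 59, all satisfy the conclusion.
n = 60: σ(60) = 168; 168 ≥ 165.

n = 60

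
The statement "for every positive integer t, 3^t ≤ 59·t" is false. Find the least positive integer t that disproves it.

We need the least positive integer t for which 3^t > 59·t.
t = 1: 3^t = 3 and 59·t = 59, so 3 ≤ 59.
t = 2: 3^t = 9 and 59·t = 118, so 9 ≤ 118.
t = 3: 3^t = 27 and 59·t = 177, so 27 ≤ 177.
t = 4: 3^t = 81 and 59·t = 236, so 81 ≤ 236.
t = 5: 3^t = 243 and 59·t = 295, so 243 ≤ 295.
t = 6: 3^t = 729 and 59·t = 354, so 729 > 354.
Thus t = 6 disproves the claim, and no smaller t works.

t = 6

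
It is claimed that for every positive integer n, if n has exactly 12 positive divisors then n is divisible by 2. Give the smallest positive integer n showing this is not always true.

n = 315

We need the least positive integer n for which n has exactly 12 positive divisors but n is not divisible by 2.
For n = 60, 72, 84, 90, …, 294, 306, 308 the conclusion holds.
n = 315: τ(315) = 12; 315 mod 2 = 1.
Hence n = 315 is a counterexample.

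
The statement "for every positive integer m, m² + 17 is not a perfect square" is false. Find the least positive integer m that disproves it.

We need the least positive integer m for which m² + 17 is a perfect square.
For m = 1, 2, 3, 4, 5, 6, 7 the conclusion holds.
m = 8: 8² + 17 = 81 = 9², a perfect square.
Hence m = 8 is a counterexample.

m = 8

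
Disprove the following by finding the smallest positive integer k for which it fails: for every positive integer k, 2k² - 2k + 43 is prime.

k = 3

Check each positive integer k in order until 2k² - 2k + 43 is not prime.
For k = 1, 2 the conclusion holds.
k = 3: 2k² - 2k + 43 = 55 = 5 × 11, composite.
Thus k = 3 disproves the claim, and no smaller k works.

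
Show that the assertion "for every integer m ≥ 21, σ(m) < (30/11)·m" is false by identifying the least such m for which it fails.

m = 60

A counterexample is any integer m ≥ 21 such that the claim fails; we check each in order.
For m = 21, 22, 23, 24, …, 57, 58, 59 the conclusion holds.
m = 60: σ(60) = 168; 168 ≥ 1800/11.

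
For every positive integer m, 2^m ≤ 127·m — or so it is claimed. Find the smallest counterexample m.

m = 11

We need the least positive integer m for which 2^m > 127·m.
For m = 1, 2, 3, 4, 5, 6, 7, 8, 9, 10 the conclusion holds.
m = 11: 2^m = 2048 and 127·m = 1397, so 2048 > 1397.
Hence m = 11 is a counterexample.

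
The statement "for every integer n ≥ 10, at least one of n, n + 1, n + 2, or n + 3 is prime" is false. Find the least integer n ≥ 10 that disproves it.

n = 24

Check each integer n ≥ 10 in order until n, n + 1, n + 2, n + 3 are all composite.
For n = 10, 11, 12, 13, …, 21, 22, 23 the conclusion holds.
n = 24: 24 = 2 × 12; 25 = 5 × 5; 26 = 2 × 13; 27 = 3 × 9 — all composite.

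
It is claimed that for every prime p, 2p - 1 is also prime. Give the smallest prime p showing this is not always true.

p = 5

A counterexample is any prime p such that 2p - 1 is not prime; we check each in order.
p = 2: 2p - 1 = 3, prime.
p = 3: 2p - 1 = 5, prime.
p = 5: 2p - 1 = 9 = 3 × 3, not prime.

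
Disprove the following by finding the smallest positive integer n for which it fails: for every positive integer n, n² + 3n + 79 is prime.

n = 5

Check each positive integer n in order until n² + 3n + 79 is not prime.
The first 4 eligible values, up to n = 4, all satisfy the conclusion.
n = 5: n² + 3n + 79 = 119 = 7 × 17, composite.
Thus n = 5 disproves the claim, and no smaller n works.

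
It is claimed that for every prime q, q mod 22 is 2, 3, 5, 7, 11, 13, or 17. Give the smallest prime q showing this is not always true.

q = 19

Check each prime q in order until the claim fails.
q = 2: 2 mod 22 = 2.
q = 3: 3 mod 22 = 3.
q = 5: 5 mod 22 = 5.
q = 7: 7 mod 22 = 7.
q = 11: 11 mod 22 = 11.
q = 13: 13 mod 22 = 13.
q = 17: 17 mod 22 = 17.
q = 19: 19 mod 22 = 19 — not in {2, 3, 5, 7, 11, 13, 17}.
Thus q = 19 disproves the claim, and no smaller q works.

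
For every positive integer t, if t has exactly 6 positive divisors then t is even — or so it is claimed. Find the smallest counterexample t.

Check each positive integer t in order until t has exactly 6 positive divisors but t is odd.
For t = 12, 18, 20, 28, 32, 44 the conclusion holds.
t = 45: divisors of 45: 1, 3, 5, 9, 15, 45; 45 is odd.
Thus t = 45 disproves the claim, and no smaller t works.

t = 45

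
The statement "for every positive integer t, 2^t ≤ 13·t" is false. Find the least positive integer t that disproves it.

The first 6 eligible values, up to t = 6, all satisfy the conclusion.
t = 7: 2^t = 128 and 13·t = 91, so 128 > 91.

t = 7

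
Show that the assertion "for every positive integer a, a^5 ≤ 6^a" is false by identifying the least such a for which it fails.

Check each positive integer a in order until a^5 > 6^a.
For a = 1, 2 the conclusion holds.
a = 3: a^5 = 243 and 6^a = 216, so 243 > 216.
Thus a = 3 disproves the claim, and no smaller a works.

a = 3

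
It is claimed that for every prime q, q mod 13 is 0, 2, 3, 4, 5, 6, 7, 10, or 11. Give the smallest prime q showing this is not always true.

A counterexample is any prime q such that the claim fails; we check each in order.
The first 14 eligible values, up to q = 43, all satisfy the conclusion.
q = 47: 47 mod 13 = 8 — not in {0, 2, 3, 4, 5, 6, 7, 10, 11}.
So q = 47 is the smallest counterexample.

q = 47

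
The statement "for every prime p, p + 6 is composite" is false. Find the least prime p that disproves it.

Check each prime p in order until p + 6 is prime.
p = 2: p + 6 = 8 = 2 × 4, composite.
p = 3: p + 6 = 9 = 3 × 3, composite.
p = 5: p + 6 = 11, prime — not composite.

p = 5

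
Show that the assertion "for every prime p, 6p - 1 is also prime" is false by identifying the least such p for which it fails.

p = 2: 6p - 1 = 11, prime.
p = 3: 6p - 1 = 17, prime.
p = 5: 6p - 1 = 29, prime.
p = 7: 6p - 1 = 41, prime.
p = 11: 6p - 1 = 65 = 5 × 13, not prime.
Thus p = 11 disproves the claim, and no smaller p works.

p = 11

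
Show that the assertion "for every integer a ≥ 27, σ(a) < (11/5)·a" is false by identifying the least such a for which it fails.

A counterexample is any integer a ≥ 27 such that the claim fails; we check each in order.
a = 27: σ(27) = 40; 40 < 297/5.
a = 28: σ(28) = 56; 56 < 308/5.
a = 29: σ(29) = 30; 30 < 319/5.
a = 30: σ(30) = 72; 72 ≥ 66.
Hence a = 30 is a counterexample.

a = 30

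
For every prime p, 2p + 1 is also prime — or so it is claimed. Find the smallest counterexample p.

p = 7

p = 2: 2p + 1 = 5, prime.
p = 3: 2p + 1 = 7, prime.
p = 5: 2p + 1 = 11, prime.
p = 7: 2p + 1 = 15 = 3 × 5, not prime.
So p = 7 is the smallest counterexample.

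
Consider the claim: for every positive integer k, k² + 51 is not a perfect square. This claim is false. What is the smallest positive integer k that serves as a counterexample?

A counterexample is any positive integer k such that k² + 51 is a perfect square; we check each in order.
k = 1: 1² + 51 = 52, not a perfect square.
k = 2: 2² + 51 = 55, not a perfect square.
k = 3: 3² + 51 = 60, not a perfect square.
k = 4: 4² + 51 = 67, not a perfect square.
k = 5: 5² + 51 = 76, not a perfect square.
k = 6: 6² + 51 = 87, not a perfect square.
k = 7: 7² + 51 = 100 = 10², a perfect square.
So k = 7 is the smallest counterexample.

k = 7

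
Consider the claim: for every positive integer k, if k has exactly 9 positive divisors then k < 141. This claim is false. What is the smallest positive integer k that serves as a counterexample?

k = 196

k = 36: τ(36) = 9; 36 < 141.
k = 100: τ(100) = 9; 100 < 141.
k = 196: τ(196) = 9; 196 ≥ 141.
Hence k = 196 is a counterexample.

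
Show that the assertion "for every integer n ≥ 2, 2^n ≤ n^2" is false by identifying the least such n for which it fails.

Check each integer n ≥ 2 in order until 2^n > n^2.
For n = 2, 3, 4 the conclusion holds.
n = 5: 2^n = 32 and n^2 = 25, so 32 > 25.

n = 5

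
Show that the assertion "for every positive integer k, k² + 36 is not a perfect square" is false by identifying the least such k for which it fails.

k = 8

We need the least positive integer k for which k² + 36 is a perfect square.
For k = 1, 2, 3, 4, 5, 6, 7 the conclusion holds.
k = 8: 8² + 36 = 100 = 10², a perfect square.
So k = 8 is the smallest counterexample.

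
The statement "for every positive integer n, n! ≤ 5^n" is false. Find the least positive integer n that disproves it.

n = 12

We need the least positive integer n for which n! > 5^n.
For n = 1, 2, 3, 4, …, 9, 10, 11 the conclusion holds.
n = 12: n! = 479001600 and 5^n = 244140625, so 479001600 > 244140625.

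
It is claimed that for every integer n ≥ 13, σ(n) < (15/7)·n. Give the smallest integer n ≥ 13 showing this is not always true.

For n = 13, 14, 15, 16, 17 the conclusion holds.
n = 18: σ(18) = 39; 39 ≥ 270/7.

n = 18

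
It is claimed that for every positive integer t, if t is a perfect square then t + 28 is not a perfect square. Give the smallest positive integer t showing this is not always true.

We need the least positive integer t for which t is a perfect square but t + 28 is a perfect square.
For t = 1, 4, 9, 16, 25 the conclusion holds.
t = 36: 36 = 6² and 36 + 28 = 64 = 8².

t = 36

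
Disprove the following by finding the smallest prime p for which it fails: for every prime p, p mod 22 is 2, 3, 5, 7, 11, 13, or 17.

p = 19

A counterexample is any prime p such that the claim fails; we check each in order.
For p = 2, 3, 5, 7, 11, 13, 17 the conclusion holds.
p = 19: 19 mod 22 = 19 — not in {2, 3, 5, 7, 11, 13, 17}.
So p = 19 is the smallest counterexample.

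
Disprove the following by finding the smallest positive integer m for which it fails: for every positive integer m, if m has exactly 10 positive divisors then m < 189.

m = 208

We need the least positive integer m for which m has exactly 10 positive divisors but the claim fails.
The first 5 eligible values, up to m = 176, all satisfy the conclusion.
m = 208: τ(208) = 10; 208 ≥ 189.
So m = 208 is the smallest counterexample.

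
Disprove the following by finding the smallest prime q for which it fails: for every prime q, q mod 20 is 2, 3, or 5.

Check each prime q in order until the claim fails.
q = 2: 2 mod 20 = 2.
q = 3: 3 mod 20 = 3.
q = 5: 5 mod 20 = 5.
q = 7: 7 mod 20 = 7 — not in {2, 3, 5}.
So q = 7 is the smallest counterexample.

q = 7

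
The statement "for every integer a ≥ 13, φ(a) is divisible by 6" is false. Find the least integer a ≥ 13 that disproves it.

We need the least integer a ≥ 13 for which φ(a) is not divisible by 6.
For a = 13, 14 the conclusion holds.
a = 15: φ(15) = 8; 8 mod 6 = 2.

a = 15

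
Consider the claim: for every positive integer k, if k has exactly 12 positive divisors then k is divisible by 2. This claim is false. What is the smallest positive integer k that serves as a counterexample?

k = 315

We need the least positive integer k for which k has exactly 12 positive divisors but k is not divisible by 2.
For k = 60, 72, 84, 90, …, 294, 306, 308 the conclusion holds.
k = 315: τ(315) = 12; 315 mod 2 = 1.
Hence k = 315 is a counterexample.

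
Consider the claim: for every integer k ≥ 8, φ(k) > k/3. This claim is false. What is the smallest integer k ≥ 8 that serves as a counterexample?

k = 8: φ(8) = 4 and 8/3 = 8/3, so φ(8) > 8/3.
k = 9: φ(9) = 6 and 9/3 = 3, so φ(9) > 9/3.
k = 10: φ(10) = 4 and 10/3 = 10/3, so φ(10) > 10/3.
k = 11: φ(11) = 10 and 11/3 = 11/3, so φ(11) > 11/3.
k = 12: φ(12) = 4 and 12/3 = 4, so φ(12) ≤ 12/3.
Hence k = 12 is a counterexample.

k = 12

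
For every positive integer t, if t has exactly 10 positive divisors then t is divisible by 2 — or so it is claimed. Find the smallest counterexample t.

We need the least positive integer t for which t has exactly 10 positive divisors but t is not divisible by 2.
The first 9 eligible values, up to t = 368, all satisfy the conclusion.
t = 405: τ(405) = 10; 405 mod 2 = 1.

t = 405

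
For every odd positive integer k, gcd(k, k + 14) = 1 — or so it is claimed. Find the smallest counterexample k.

We need the least odd positive integer k for which gcd(k, k + 14) > 1.
k = 1: gcd(1, 15) = 1.
k = 3: gcd(3, 17) = 1.
k = 5: gcd(5, 19) = 1.
k = 7: gcd(7, 21) = 7.
So k = 7 is the smallest counterexample.

k = 7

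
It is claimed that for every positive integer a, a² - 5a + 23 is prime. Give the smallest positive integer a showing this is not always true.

a = 19

We need the least positive integer a for which a² - 5a + 23 is not prime.
For a = 1, 2, 3, 4, …, 16, 17, 18 the conclusion holds.
a = 19: a² - 5a + 23 = 289 = 17 × 17, composite.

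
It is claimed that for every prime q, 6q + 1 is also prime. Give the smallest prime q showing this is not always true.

q = 19

For q = 2, 3, 5, 7, 11, 13, 17 the conclusion holds.
q = 19: 6q + 1 = 115 = 5 × 23, not prime.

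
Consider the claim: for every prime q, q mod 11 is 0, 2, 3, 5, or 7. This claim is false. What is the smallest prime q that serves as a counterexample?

q = 17

A counterexample is any prime q such that the claim fails; we check each in order.
For q = 2, 3, 5, 7, 11, 13 the conclusion holds.
q = 17: 17 mod 11 = 6 — not in {0, 2, 3, 5, 7}.
So q = 17 is the smallest counterexample.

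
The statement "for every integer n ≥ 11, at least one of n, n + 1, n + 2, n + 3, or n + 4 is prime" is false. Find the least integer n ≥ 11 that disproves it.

We need the least integer n ≥ 11 for which n, n + 1, n + 2, n + 3, n + 4 are all composite.
For n = 11, 12, 13, 14, …, 21, 22, 23 the conclusion holds.
n = 24: 24 = 2 × 12; 25 = 5 × 5; 26 = 2 × 13; 27 = 3 × 9; 28 = 2 × 14 — all composite.
Hence n = 24 is a counterexample.

n = 24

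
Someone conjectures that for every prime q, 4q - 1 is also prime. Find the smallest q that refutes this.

q = 7

We need the least prime q for which 4q - 1 is not prime.
q = 2: 4q - 1 = 7, prime.
q = 3: 4q - 1 = 11, prime.
q = 5: 4q - 1 = 19, prime.
q = 7: 4q - 1 = 27 = 3 × 9, not prime.
Hence q = 7 is a counterexample.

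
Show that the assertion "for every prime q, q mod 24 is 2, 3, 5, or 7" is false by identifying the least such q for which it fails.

q = 2: 2 mod 24 = 2.
q = 3: 3 mod 24 = 3.
q = 5: 5 mod 24 = 5.
q = 7: 7 mod 24 = 7.
q = 11: 11 mod 24 = 11 — not in {2, 3, 5, 7}.
Hence q = 11 is a counterexample.

q = 11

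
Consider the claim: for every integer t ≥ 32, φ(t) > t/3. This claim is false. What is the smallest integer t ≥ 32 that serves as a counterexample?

t = 36

A counterexample is any integer t ≥ 32 such that the claim fails; we check each in order.
t = 32: φ(32) = 16 and 32/3 = 32/3, so φ(32) > 32/3.
t = 33: φ(33) = 20 and 33/3 = 11, so φ(33) > 33/3.
t = 34: φ(34) = 16 and 34/3 = 34/3, so φ(34) > 34/3.
t = 35: φ(35) = 24 and 35/3 = 35/3, so φ(35) > 35/3.
t = 36: φ(36) = 12 and 36/3 = 12, so φ(36) ≤ 36/3.
Thus t = 36 disproves the claim, and no smaller t works.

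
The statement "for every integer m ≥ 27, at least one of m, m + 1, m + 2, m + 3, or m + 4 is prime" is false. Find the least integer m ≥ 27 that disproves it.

m = 32

m = 27: 29 is prime.
m = 28: 29 is prime.
m = 29: 29 is prime.
m = 30: 31 is prime.
m = 31: 31 is prime.
m = 32: 32 = 2 × 16; 33 = 3 × 11; 34 = 2 × 17; 35 = 5 × 7; 36 = 2 × 18 — all composite.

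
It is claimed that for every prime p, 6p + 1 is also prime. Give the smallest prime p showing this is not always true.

p = 19

p = 2: 6p + 1 = 13, prime.
p = 3: 6p + 1 = 19, prime.
p = 5: 6p + 1 = 31, prime.
p = 7: 6p + 1 = 43, prime.
p = 11: 6p + 1 = 67, prime.
p = 13: 6p + 1 = 79, prime.
p = 17: 6p + 1 = 103, prime.
p = 19: 6p + 1 = 115 = 5 × 23, not prime.
Thus p = 19 disproves the claim, and no smaller p works.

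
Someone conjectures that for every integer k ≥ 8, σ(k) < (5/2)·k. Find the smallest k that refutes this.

For k = 8, 9, 10, 11, …, 21, 22, 23 the conclusion holds.
k = 24: σ(24) = 60; 60 ≥ 60.

k = 24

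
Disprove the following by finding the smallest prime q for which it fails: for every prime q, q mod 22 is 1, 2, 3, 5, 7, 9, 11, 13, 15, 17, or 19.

q = 43

We need the least prime q for which the claim fails.
For q = 2, 3, 5, 7, …, 31, 37, 41 the conclusion holds.
q = 43: 43 mod 22 = 21 — not in {1, 2, 3, 5, 7, 9, 11, 13, 15, 17, 19}.
So q = 43 is the smallest counterexample.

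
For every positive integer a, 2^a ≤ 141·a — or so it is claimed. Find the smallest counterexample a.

a = 11

We need the least positive integer a for which 2^a > 141·a.
For a = 1, 2, 3, 4, 5, 6, 7, 8, 9, 10 the conclusion holds.
a = 11: 2^a = 2048 and 141·a = 1551, so 2048 > 1551.
Thus a = 11 disproves the claim, and no smaller a works.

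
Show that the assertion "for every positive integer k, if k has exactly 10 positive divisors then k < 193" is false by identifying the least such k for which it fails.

We need the least positive integer k for which k has exactly 10 positive divisors but the claim fails.
For k = 48, 80, 112, 162, 176 the conclusion holds.
k = 208: τ(208) = 10; 208 ≥ 193.
Thus k = 208 disproves the claim, and no smaller k works.

k = 208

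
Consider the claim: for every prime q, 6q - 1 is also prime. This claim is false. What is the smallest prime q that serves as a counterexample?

Check each prime q in order until 6q - 1 is not prime.
q = 2: 6q - 1 = 11, prime.
q = 3: 6q - 1 = 17, prime.
q = 5: 6q - 1 = 29, prime.
q = 7: 6q - 1 = 41, prime.
q = 11: 6q - 1 = 65 = 5 × 13, not prime.

q = 11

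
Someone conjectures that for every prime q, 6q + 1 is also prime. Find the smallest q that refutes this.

q = 2: 6q + 1 = 13, prime.
q = 3: 6q + 1 = 19, prime.
q = 5: 6q + 1 = 31, prime.
q = 7: 6q + 1 = 43, prime.
q = 11: 6q + 1 = 67, prime.
q = 13: 6q + 1 = 79, prime.
q = 17: 6q + 1 = 103, prime.
q = 19: 6q + 1 = 115 = 5 × 23, not prime.
Hence q = 19 is a counterexample.

q = 19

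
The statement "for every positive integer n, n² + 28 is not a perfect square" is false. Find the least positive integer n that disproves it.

n = 6

A counterexample is any positive integer n such that n² + 28 is a perfect square; we check each in order.
For n = 1, 2, 3, 4, 5 the conclusion holds.
n = 6: 6² + 28 = 64 = 8², a perfect square.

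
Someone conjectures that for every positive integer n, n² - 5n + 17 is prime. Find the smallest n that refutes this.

We need the least positive integer n for which n² - 5n + 17 is not prime.
For n = 1, 2, 3, 4, …, 10, 11, 12 the conclusion holds.
n = 13: n² - 5n + 17 = 121 = 11 × 11, composite.
Hence n = 13 is a counterexample.

n = 13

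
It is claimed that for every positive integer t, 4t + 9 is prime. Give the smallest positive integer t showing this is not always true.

t = 3

For t = 1, 2 the conclusion holds.
t = 3: 4t + 9 = 21 = 3 × 7, composite.
Hence t = 3 is a counterexample.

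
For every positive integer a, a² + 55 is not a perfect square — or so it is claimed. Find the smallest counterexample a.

a = 3

We need the least positive integer a for which a² + 55 is a perfect square.
a = 1: 1² + 55 = 56, not a perfect square.
a = 2: 2² + 55 = 59, not a perfect square.
a = 3: 3² + 55 = 64 = 8², a perfect square.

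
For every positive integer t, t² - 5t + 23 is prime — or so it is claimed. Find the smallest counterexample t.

Check each positive integer t in order until t² - 5t + 23 is not prime.
For t = 1, 2, 3, 4, …, 16, 17, 18 the conclusion holds.
t = 19: t² - 5t + 23 = 289 = 17 × 17, composite.

t = 19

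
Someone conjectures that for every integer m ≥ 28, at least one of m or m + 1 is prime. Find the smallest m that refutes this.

Check each integer m ≥ 28 in order until m, m + 1 are both composite.
For m = 28, 29, 30, 31 the conclusion holds.
m = 32: 32 = 2 × 16; 33 = 3 × 11 — both composite.

m = 32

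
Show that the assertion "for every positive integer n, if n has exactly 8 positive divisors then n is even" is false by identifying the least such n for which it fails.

A counterexample is any positive integer n such that n has exactly 8 positive divisors but n is odd; we check each in order.
For n = 24, 30, 40, 42, …, 88, 102, 104 the conclusion holds.
n = 105: divisors of 105: 1, 3, 5, 7, 15, 21, 35, 105; 105 is odd.
So n = 105 is the smallest counterexample.

n = 105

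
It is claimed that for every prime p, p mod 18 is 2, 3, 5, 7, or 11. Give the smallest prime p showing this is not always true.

For p = 2, 3, 5, 7, 11 the conclusion holds.
p = 13: 13 mod 18 = 13 — not in {2, 3, 5, 7, 11}.

p = 13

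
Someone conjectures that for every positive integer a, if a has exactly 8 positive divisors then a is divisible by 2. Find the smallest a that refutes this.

We need the least positive integer a for which a has exactly 8 positive divisors but a is not divisible by 2.
For a = 24, 30, 40, 42, …, 88, 102, 104 the conclusion holds.
a = 105: τ(105) = 8; 105 mod 2 = 1.
So a = 105 is the smallest counterexample.

a = 105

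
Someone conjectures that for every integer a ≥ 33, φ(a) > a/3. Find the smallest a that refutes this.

a = 36

For a = 33, 34, 35 the conclusion holds.
a = 36: φ(36) = 12 and 36/3 = 12, so φ(36) ≤ 36/3.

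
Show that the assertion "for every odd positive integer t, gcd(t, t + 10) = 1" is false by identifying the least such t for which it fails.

t = 5

We need the least odd positive integer t for which gcd(t, t + 10) > 1.
For t = 1, 3 the conclusion holds.
t = 5: gcd(5, 15) = 5.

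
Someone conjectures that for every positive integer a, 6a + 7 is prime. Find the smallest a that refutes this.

a = 3

We need the least positive integer a for which 6a + 7 is not prime.
For a = 1, 2 the conclusion holds.
a = 3: 6a + 7 = 25 = 5 × 5, composite.
Thus a = 3 disproves the claim, and no smaller a works.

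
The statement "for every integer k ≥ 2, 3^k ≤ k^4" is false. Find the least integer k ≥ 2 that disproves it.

k = 8

A counterexample is any integer k ≥ 2 such that 3^k > k^4; we check each in order.
k = 2: 3^k = 9 and k^4 = 16, so 9 ≤ 16.
k = 3: 3^k = 27 and k^4 = 81, so 27 ≤ 81.
k = 4: 3^k = 81 and k^4 = 256, so 81 ≤ 256.
k = 5: 3^k = 243 and k^4 = 625, so 243 ≤ 625.
k = 6: 3^k = 729 and k^4 = 1296, so 729 ≤ 1296.
k = 7: 3^k = 2187 and k^4 = 2401, so 2187 ≤ 2401.
k = 8: 3^k = 6561 and k^4 = 4096, so 6561 > 4096.
So k = 8 is the smallest counterexample.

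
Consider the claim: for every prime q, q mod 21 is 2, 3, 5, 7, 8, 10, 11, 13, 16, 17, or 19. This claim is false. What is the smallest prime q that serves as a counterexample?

For q = 2, 3, 5, 7, …, 29, 31, 37 the conclusion holds.
q = 41: 41 mod 21 = 20 — not in {2, 3, 5, 7, 8, 10, 11, 13, 16, 17, 19}.

q = 41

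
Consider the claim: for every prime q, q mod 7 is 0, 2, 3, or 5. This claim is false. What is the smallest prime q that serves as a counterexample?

We need the least prime q for which the claim fails.
For q = 2, 3, 5, 7 the conclusion holds.
q = 11: 11 mod 7 = 4 — not in {0, 2, 3, 5}.
Hence q = 11 is a counterexample.

q = 11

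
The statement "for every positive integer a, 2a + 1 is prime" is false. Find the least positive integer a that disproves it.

A counterexample is any positive integer a such that 2a + 1 is not prime; we check each in order.
For a = 1, 2, 3 the conclusion holds.
a = 4: 2a + 1 = 9 = 3 × 3, composite.

a = 4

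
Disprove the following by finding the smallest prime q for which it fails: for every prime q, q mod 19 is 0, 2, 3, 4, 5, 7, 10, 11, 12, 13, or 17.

We need the least prime q for which the claim fails.
The first 11 eligible values, up to q = 31, all satisfy the conclusion.
q = 37: 37 mod 19 = 18 — not in {0, 2, 3, 4, 5, 7, 10, 11, 12, 13, 17}.
Hence q = 37 is a counterexample.

q = 37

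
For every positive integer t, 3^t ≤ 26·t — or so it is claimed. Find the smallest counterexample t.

t = 5

Check each positive integer t in order until 3^t > 26·t.
The first 4 eligible values, up to t = 4, all satisfy the conclusion.
t = 5: 3^t = 243 and 26·t = 130, so 243 > 130.
Hence t = 5 is a counterexample.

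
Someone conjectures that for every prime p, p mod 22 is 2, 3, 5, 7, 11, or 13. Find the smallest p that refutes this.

Check each prime p in order until the claim fails.
p = 2: 2 mod 22 = 2.
p = 3: 3 mod 22 = 3.
p = 5: 5 mod 22 = 5.
p = 7: 7 mod 22 = 7.
p = 11: 11 mod 22 = 11.
p = 13: 13 mod 22 = 13.
p = 17: 17 mod 22 = 17 — not in {2, 3, 5, 7, 11, 13}.
Thus p = 17 disproves the claim, and no smaller p works.

p = 17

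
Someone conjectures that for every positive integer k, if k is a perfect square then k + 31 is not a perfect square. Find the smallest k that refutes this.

k = 225

We need the least positive integer k for which k is a perfect square but k + 31 is a perfect square.
The first 14 eligible values, up to k = 196, all satisfy the conclusion.
k = 225: 225 = 15² and 225 + 31 = 256 = 16².
So k = 225 is the smallest counterexample.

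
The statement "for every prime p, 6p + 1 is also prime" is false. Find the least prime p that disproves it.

Check each prime p in order until 6p + 1 is not prime.
p = 2: 6p + 1 = 13, prime.
p = 3: 6p + 1 = 19, prime.
p = 5: 6p + 1 = 31, prime.
p = 7: 6p + 1 = 43, prime.
p = 11: 6p + 1 = 67, prime.
p = 13: 6p + 1 = 79, prime.
p = 17: 6p + 1 = 103, prime.
p = 19: 6p + 1 = 115 = 5 × 23, not prime.

p = 19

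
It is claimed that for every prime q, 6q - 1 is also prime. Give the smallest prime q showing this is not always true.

We need the least prime q for which 6q - 1 is not prime.
The first 4 eligible values, up to q = 7, all satisfy the conclusion.
q = 11: 6q - 1 = 65 = 5 × 13, not prime.
Hence q = 11 is a counterexample.

q = 11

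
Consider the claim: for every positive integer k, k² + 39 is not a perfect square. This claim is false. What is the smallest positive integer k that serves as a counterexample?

A counterexample is any positive integer k such that k² + 39 is a perfect square; we check each in order.
k = 1: 1² + 39 = 40, not a perfect square.
k = 2: 2² + 39 = 43, not a perfect square.
k = 3: 3² + 39 = 48, not a perfect square.
k = 4: 4² + 39 = 55, not a perfect square.
k = 5: 5² + 39 = 64 = 8², a perfect square.
Thus k = 5 disproves the claim, and no smaller k works.

k = 5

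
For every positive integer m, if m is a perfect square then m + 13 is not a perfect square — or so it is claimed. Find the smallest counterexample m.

m = 36

Check each positive integer m in order until m is a perfect square but m + 13 is a perfect square.
m = 1: 1 + 13 = 14, not a perfect square.
m = 4: 4 + 13 = 17, not a perfect square.
m = 9: 9 + 13 = 22, not a perfect square.
m = 16: 16 + 13 = 29, not a perfect square.
m = 25: 25 + 13 = 38, not a perfect square.
m = 36: 36 = 6² and 36 + 13 = 49 = 7².
So m = 36 is the smallest counterexample.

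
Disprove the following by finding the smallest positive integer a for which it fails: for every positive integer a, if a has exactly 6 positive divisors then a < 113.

A counterexample is any positive integer a such that a has exactly 6 positive divisors but the claim fails; we check each in order.
The first 16 eligible values, up to a = 99, all satisfy the conclusion.
a = 116: τ(116) = 6; 116 ≥ 113.
Thus a = 116 disproves the claim, and no smaller a works.

a = 116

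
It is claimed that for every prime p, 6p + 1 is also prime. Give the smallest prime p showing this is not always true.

p = 19

A counterexample is any prime p such that 6p + 1 is not prime; we check each in order.
The first 7 eligible values, up to p = 17, all satisfy the conclusion.
p = 19: 6p + 1 = 115 = 5 × 23, not prime.
Hence p = 19 is a counterexample.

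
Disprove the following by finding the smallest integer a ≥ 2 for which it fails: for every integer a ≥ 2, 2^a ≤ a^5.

a = 23

Check each integer a ≥ 2 in order until 2^a > a^5.
For a = 2, 3, 4, 5, …, 20, 21, 22 the conclusion holds.
a = 23: 2^a = 8388608 and a^5 = 6436343, so 8388608 > 6436343.
Thus a = 23 disproves the claim, and no smaller a works.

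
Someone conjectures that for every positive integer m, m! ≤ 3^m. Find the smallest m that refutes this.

Check each positive integer m in order until m! > 3^m.
The first 6 eligible values, up to m = 6, all satisfy the conclusion.
m = 7: m! = 5040 and 3^m = 2187, so 5040 > 2187.

m = 7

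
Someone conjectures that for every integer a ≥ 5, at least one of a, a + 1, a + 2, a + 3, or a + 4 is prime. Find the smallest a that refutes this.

We need the least integer a ≥ 5 for which a, a + 1, a + 2, a + 3, a + 4 are all composite.
For a = 5, 6, 7, 8, …, 21, 22, 23 the conclusion holds.
a = 24: 24 = 2 × 12; 25 = 5 × 5; 26 = 2 × 13; 27 = 3 × 9; 28 = 2 × 14 — all composite.
Hence a = 24 is a counterexample.

a = 24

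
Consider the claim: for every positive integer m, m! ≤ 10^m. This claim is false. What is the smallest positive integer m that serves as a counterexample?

m = 25

We need the least positive integer m for which m! > 10^m.
For m = 1, 2, 3, 4, …, 22, 23, 24 the conclusion holds.
m = 25: m! = 15511210043330985984000000 and 10^m = 10000000000000000000000000, so 15511210043330985984000000 > 10000000000000000000000000.
Thus m = 25 disproves the claim, and no smaller m works.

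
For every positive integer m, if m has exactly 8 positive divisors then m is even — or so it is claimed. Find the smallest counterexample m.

m = 105

Check each positive integer m in order until m has exactly 8 positive divisors but m is odd.
The first 12 eligible values, up to m = 104, all satisfy the conclusion.
m = 105: divisors of 105: 1, 3, 5, 7, 15, 21, 35, 105; 105 is odd.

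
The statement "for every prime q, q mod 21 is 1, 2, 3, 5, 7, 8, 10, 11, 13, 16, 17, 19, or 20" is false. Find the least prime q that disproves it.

q = 67

A counterexample is any prime q such that the claim fails; we check each in order.
For q = 2, 3, 5, 7, …, 53, 59, 61 the conclusion holds.
q = 67: 67 mod 21 = 4 — not in {1, 2, 3, 5, 7, 8, 10, 11, 13, 16, 17, 19, 20}.
Hence q = 67 is a counterexample.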